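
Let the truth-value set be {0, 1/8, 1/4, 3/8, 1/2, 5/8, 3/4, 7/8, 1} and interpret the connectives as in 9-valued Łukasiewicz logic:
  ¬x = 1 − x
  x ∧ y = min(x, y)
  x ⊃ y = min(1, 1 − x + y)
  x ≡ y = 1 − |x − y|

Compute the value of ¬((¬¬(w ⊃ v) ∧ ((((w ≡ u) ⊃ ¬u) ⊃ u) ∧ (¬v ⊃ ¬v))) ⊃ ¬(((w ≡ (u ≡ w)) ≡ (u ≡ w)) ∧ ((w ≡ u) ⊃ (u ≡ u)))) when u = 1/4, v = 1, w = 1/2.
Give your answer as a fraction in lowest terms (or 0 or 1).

w ⊃ v = 1/2 ⊃ 1 = 1
¬(w ⊃ v) = ¬1 = 0
¬¬(w ⊃ v) = ¬0 = 1
w ≡ u = 1/2 ≡ 1/4 = 3/4
¬u = ¬1/4 = 3/4
(w ≡ u) ⊃ ¬u = 3/4 ⊃ 3/4 = 1
((w ≡ u) ⊃ ¬u) ⊃ u = 1 ⊃ 1/4 = 1/4
¬v = ¬1 = 0
¬v = ¬1 = 0
¬v ⊃ ¬v = 0 ⊃ 0 = 1
(((w ≡ u) ⊃ ¬u) ⊃ u) ∧ (¬v ⊃ ¬v) = 1/4 ∧ 1 = 1/4
¬¬(w ⊃ v) ∧ ((((w ≡ u) ⊃ ¬u) ⊃ u) ∧ (¬v ⊃ ¬v)) = 1 ∧ 1/4 = 1/4
u ≡ w = 1/4 ≡ 1/2 = 3/4
w ≡ (u ≡ w) = 1/2 ≡ 3/4 = 3/4
u ≡ w = 1/4 ≡ 1/2 = 3/4
(w ≡ (u ≡ w)) ≡ (u ≡ w) = 3/4 ≡ 3/4 = 1
w ≡ u = 1/2 ≡ 1/4 = 3/4
u ≡ u = 1/4 ≡ 1/4 = 1
(w ≡ u) ⊃ (u ≡ u) = 3/4 ⊃ 1 = 1
((w ≡ (u ≡ w)) ≡ (u ≡ w)) ∧ ((w ≡ u) ⊃ (u ≡ u)) = 1 ∧ 1 = 1
¬(((w ≡ (u ≡ w)) ≡ (u ≡ w)) ∧ ((w ≡ u) ⊃ (u ≡ u))) = ¬1 = 0
(¬¬(w ⊃ v) ∧ ((((w ≡ u) ⊃ ¬u) ⊃ u) ∧ (¬v ⊃ ¬v))) ⊃ ¬(((w ≡ (u ≡ w)) ≡ (u ≡ w)) ∧ ((w ≡ u) ⊃ (u ≡ u))) = 1/4 ⊃ 0 = 3/4
¬((¬¬(w ⊃ v) ∧ ((((w ≡ u) ⊃ ¬u) ⊃ u) ∧ (¬v ⊃ ¬v))) ⊃ ¬(((w ≡ (u ≡ w)) ≡ (u ≡ w)) ∧ ((w ≡ u) ⊃ (u ≡ u)))) = ¬3/4 = 1/4

1/4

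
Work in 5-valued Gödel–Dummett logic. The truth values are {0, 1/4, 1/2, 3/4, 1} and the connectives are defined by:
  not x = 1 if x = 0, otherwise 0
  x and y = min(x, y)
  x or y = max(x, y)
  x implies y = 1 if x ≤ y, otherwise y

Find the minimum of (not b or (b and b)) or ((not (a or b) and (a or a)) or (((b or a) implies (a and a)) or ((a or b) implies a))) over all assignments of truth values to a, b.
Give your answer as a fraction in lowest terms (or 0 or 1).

1/4

Take a = 0, b = 1/4:
not b = not 1/4 = 0
b and b = 1/4 and 1/4 = 1/4
not b or (b and b) = 0 or 1/4 = 1/4
a or b = 0 or 1/4 = 1/4
not (a or b) = not 1/4 = 0
a or a = 0 or 0 = 0
not (a or b) and (a or a) = 0 and 0 = 0
b or a = 1/4 or 0 = 1/4
a and a = 0 and 0 = 0
(b or a) implies (a and a) = 1/4 implies 0 = 0
a or b = 0 or 1/4 = 1/4
(a or b) implies a = 1/4 implies 0 = 0
((b or a) implies (a and a)) or ((a or b) implies a) = 0 or 0 = 0
(not (a or b) and (a or a)) or (((b or a) implies (a and a)) or ((a or b) implies a)) = 0 or 0 = 0
(not b or (b and b)) or ((not (a or b) and (a or a)) or (((b or a) implies (a and a)) or ((a or b) implies a))) = 1/4 or 0 = 1/4
No assignment yields a value below 1/4, so this is the minimum.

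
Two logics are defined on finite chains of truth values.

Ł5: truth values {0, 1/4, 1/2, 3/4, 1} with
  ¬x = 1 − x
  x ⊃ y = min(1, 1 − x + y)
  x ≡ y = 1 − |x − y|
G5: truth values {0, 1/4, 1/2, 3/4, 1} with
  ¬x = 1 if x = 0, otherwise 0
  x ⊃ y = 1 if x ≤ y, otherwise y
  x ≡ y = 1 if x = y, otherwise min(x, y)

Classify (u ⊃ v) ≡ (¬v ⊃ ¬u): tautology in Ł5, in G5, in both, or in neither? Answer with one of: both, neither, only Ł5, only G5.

only Ł5

In Ł5: every assignment gives 1 — tautology.
In G5: at u = 1/2, v = 1/4 the value is 1/4 — not a tautology.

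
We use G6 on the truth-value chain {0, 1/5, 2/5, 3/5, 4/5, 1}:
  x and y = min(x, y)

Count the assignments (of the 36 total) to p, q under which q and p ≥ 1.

value 1: 1 assignment (counts)
value 4/5: 3 assignments
value 3/5: 5 assignments
value 2/5: 7 assignments
value 1/5: 9 assignments
value 0: 11 assignments
So 1 of the 36 assignments meets the threshold.

1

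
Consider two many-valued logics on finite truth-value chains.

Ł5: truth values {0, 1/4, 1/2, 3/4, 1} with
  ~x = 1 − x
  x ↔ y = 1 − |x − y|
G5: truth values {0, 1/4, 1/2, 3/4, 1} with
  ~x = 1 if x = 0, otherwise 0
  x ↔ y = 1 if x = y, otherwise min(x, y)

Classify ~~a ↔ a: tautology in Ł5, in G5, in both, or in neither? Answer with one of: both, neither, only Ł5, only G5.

only Ł5

In Ł5: every assignment gives 1 — tautology.
In G5: at a = 1/4 the value is 1/4 — not a tautology.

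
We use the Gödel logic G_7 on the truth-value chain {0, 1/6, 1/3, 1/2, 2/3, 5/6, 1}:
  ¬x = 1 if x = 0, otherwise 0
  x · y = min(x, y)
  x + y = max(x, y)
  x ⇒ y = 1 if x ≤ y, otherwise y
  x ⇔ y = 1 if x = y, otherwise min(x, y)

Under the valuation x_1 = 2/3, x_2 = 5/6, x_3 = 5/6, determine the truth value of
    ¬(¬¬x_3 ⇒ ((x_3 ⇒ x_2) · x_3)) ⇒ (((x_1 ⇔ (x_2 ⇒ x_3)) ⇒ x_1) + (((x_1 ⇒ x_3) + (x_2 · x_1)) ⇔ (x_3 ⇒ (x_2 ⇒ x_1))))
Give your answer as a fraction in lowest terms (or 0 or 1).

¬x_3 = ¬5/6 = 0
¬¬x_3 = ¬0 = 1
x_3 ⇒ x_2 = 5/6 ⇒ 5/6 = 1
(x_3 ⇒ x_2) · x_3 = 1 · 5/6 = 5/6
¬¬x_3 ⇒ ((x_3 ⇒ x_2) · x_3) = 1 ⇒ 5/6 = 5/6
¬(¬¬x_3 ⇒ ((x_3 ⇒ x_2) · x_3)) = ¬5/6 = 0
x_2 ⇒ x_3 = 5/6 ⇒ 5/6 = 1
x_1 ⇔ (x_2 ⇒ x_3) = 2/3 ⇔ 1 = 2/3
(x_1 ⇔ (x_2 ⇒ x_3)) ⇒ x_1 = 2/3 ⇒ 2/3 = 1
x_1 ⇒ x_3 = 2/3 ⇒ 5/6 = 1
x_2 · x_1 = 5/6 · 2/3 = 2/3
(x_1 ⇒ x_3) + (x_2 · x_1) = 1 + 2/3 = 1
x_2 ⇒ x_1 = 5/6 ⇒ 2/3 = 2/3
x_3 ⇒ (x_2 ⇒ x_1) = 5/6 ⇒ 2/3 = 2/3
((x_1 ⇒ x_3) + (x_2 · x_1)) ⇔ (x_3 ⇒ (x_2 ⇒ x_1)) = 1 ⇔ 2/3 = 2/3
((x_1 ⇔ (x_2 ⇒ x_3)) ⇒ x_1) + (((x_1 ⇒ x_3) + (x_2 · x_1)) ⇔ (x_3 ⇒ (x_2 ⇒ x_1))) = 1 + 2/3 = 1
¬(¬¬x_3 ⇒ ((x_3 ⇒ x_2) · x_3)) ⇒ (((x_1 ⇔ (x_2 ⇒ x_3)) ⇒ x_1) + (((x_1 ⇒ x_3) + (x_2 · x_1)) ⇔ (x_3 ⇒ (x_2 ⇒ x_1)))) = 0 ⇒ 1 = 1

1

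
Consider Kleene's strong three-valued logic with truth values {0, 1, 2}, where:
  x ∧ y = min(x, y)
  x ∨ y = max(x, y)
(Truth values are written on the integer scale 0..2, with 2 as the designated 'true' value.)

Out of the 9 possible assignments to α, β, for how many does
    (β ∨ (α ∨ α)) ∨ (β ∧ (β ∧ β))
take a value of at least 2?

5

α = 0, β = 0 ↦ 0  <
α = 0, β = 1 ↦ 1  <
α = 0, β = 2 ↦ 2  ≥
α = 1, β = 0 ↦ 1  <
α = 1, β = 1 ↦ 1  <
α = 1, β = 2 ↦ 2  ≥
α = 2, β = 0 ↦ 2  ≥
α = 2, β = 1 ↦ 2  ≥
α = 2, β = 2 ↦ 2  ≥
So 5 of the 9 assignments meet the threshold.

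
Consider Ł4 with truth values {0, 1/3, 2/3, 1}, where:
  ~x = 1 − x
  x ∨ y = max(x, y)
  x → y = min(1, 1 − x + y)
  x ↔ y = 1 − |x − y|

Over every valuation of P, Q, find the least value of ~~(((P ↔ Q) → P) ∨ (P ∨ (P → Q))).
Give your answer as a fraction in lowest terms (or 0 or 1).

Take P = 1/3, Q = 0:
P ↔ Q = 1/3 ↔ 0 = 2/3
(P ↔ Q) → P = 2/3 → 1/3 = 2/3
P → Q = 1/3 → 0 = 2/3
P ∨ (P → Q) = 1/3 ∨ 2/3 = 2/3
((P ↔ Q) → P) ∨ (P ∨ (P → Q)) = 2/3 ∨ 2/3 = 2/3
~(((P ↔ Q) → P) ∨ (P ∨ (P → Q))) = ~2/3 = 1/3
~~(((P ↔ Q) → P) ∨ (P ∨ (P → Q))) = ~1/3 = 2/3
No assignment yields a value below 2/3, so this is the minimum.

2/3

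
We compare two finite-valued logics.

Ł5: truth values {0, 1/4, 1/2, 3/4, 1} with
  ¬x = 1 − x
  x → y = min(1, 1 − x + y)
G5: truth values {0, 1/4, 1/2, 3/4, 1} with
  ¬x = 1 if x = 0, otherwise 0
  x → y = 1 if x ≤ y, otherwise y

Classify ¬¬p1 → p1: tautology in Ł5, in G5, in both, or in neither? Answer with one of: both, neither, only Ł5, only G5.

In Ł5: every assignment gives 1 — tautology.
In G5: at p1 = 1/4 the value is 1/4 — not a tautology.

only Ł5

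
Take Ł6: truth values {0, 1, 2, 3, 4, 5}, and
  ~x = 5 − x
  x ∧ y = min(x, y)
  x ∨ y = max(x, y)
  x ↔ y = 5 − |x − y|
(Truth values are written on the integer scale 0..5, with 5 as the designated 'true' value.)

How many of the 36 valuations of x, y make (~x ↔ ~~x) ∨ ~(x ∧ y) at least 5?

value 5: 11 assignments (counts)
value 4: 17 assignments
value 3: 2 assignments
value 2: 4 assignments
value 1: 1 assignment
value 0: 1 assignment
So 11 of the 36 assignments meet the threshold.

11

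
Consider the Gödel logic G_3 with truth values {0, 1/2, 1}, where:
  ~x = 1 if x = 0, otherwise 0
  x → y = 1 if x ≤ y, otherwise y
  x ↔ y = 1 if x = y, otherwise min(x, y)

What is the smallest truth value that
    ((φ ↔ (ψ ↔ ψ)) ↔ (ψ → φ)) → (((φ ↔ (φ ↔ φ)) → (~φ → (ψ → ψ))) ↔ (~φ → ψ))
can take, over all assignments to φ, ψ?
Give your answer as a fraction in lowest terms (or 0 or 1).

1/2

Take φ = 0, ψ = 1/2:
ψ ↔ ψ = 1/2 ↔ 1/2 = 1
φ ↔ (ψ ↔ ψ) = 0 ↔ 1 = 0
ψ → φ = 1/2 → 0 = 0
(φ ↔ (ψ ↔ ψ)) ↔ (ψ → φ) = 0 ↔ 0 = 1
φ ↔ φ = 0 ↔ 0 = 1
φ ↔ (φ ↔ φ) = 0 ↔ 1 = 0
~φ = ~0 = 1
ψ → ψ = 1/2 → 1/2 = 1
~φ → (ψ → ψ) = 1 → 1 = 1
(φ ↔ (φ ↔ φ)) → (~φ → (ψ → ψ)) = 0 → 1 = 1
~φ = ~0 = 1
~φ → ψ = 1 → 1/2 = 1/2
((φ ↔ (φ ↔ φ)) → (~φ → (ψ → ψ))) ↔ (~φ → ψ) = 1 ↔ 1/2 = 1/2
((φ ↔ (ψ ↔ ψ)) ↔ (ψ → φ)) → (((φ ↔ (φ ↔ φ)) → (~φ → (ψ → ψ))) ↔ (~φ → ψ)) = 1 → 1/2 = 1/2
No assignment yields a value below 1/2, so this is the minimum.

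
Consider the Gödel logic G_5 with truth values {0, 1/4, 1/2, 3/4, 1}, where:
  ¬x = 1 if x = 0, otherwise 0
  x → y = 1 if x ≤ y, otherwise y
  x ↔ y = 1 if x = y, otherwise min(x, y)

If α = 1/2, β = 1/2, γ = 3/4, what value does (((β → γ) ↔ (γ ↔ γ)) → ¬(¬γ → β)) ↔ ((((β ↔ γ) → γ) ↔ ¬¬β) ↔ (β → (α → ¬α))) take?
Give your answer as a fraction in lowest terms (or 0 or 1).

1

β → γ = 1/2 → 3/4 = 1
γ ↔ γ = 3/4 ↔ 3/4 = 1
(β → γ) ↔ (γ ↔ γ) = 1 ↔ 1 = 1
¬γ = ¬3/4 = 0
¬γ → β = 0 → 1/2 = 1
¬(¬γ → β) = ¬1 = 0
((β → γ) ↔ (γ ↔ γ)) → ¬(¬γ → β) = 1 → 0 = 0
β ↔ γ = 1/2 ↔ 3/4 = 1/2
(β ↔ γ) → γ = 1/2 → 3/4 = 1
¬β = ¬1/2 = 0
¬¬β = ¬0 = 1
((β ↔ γ) → γ) ↔ ¬¬β = 1 ↔ 1 = 1
¬α = ¬1/2 = 0
α → ¬α = 1/2 → 0 = 0
β → (α → ¬α) = 1/2 → 0 = 0
(((β ↔ γ) → γ) ↔ ¬¬β) ↔ (β → (α → ¬α)) = 1 ↔ 0 = 0
(((β → γ) ↔ (γ ↔ γ)) → ¬(¬γ → β)) ↔ ((((β ↔ γ) → γ) ↔ ¬¬β) ↔ (β → (α → ¬α))) = 0 ↔ 0 = 1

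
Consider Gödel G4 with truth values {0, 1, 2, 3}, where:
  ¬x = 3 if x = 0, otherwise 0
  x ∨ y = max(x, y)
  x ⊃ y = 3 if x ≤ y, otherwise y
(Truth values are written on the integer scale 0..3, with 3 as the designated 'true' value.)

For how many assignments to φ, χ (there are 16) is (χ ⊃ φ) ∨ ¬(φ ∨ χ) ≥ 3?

φ = 0, χ = 0 ↦ 3  ≥
φ = 0, χ = 1 ↦ 0  <
φ = 0, χ = 2 ↦ 0  <
φ = 0, χ = 3 ↦ 0  <
φ = 1, χ = 0 ↦ 3  ≥
φ = 1, χ = 1 ↦ 3  ≥
φ = 1, χ = 2 ↦ 1  <
φ = 1, χ = 3 ↦ 1  <
φ = 2, χ = 0 ↦ 3  ≥
φ = 2, χ = 1 ↦ 3  ≥
φ = 2, χ = 2 ↦ 3  ≥
φ = 2, χ = 3 ↦ 2  <
φ = 3, χ = 0 ↦ 3  ≥
φ = 3, χ = 1 ↦ 3  ≥
φ = 3, χ = 2 ↦ 3  ≥
φ = 3, χ = 3 ↦ 3  ≥
So 10 of the 16 assignments meet the threshold.

10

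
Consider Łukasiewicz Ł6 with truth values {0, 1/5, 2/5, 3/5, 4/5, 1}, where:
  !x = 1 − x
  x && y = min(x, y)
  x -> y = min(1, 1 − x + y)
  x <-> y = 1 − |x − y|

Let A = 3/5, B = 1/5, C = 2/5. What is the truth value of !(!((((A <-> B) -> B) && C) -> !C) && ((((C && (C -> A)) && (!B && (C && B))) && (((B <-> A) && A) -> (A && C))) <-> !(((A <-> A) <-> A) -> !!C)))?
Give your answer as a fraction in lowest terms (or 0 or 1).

A <-> B = 3/5 <-> 1/5 = 3/5
(A <-> B) -> B = 3/5 -> 1/5 = 3/5
((A <-> B) -> B) && C = 3/5 && 2/5 = 2/5
!C = !2/5 = 3/5
(((A <-> B) -> B) && C) -> !C = 2/5 -> 3/5 = 1
!((((A <-> B) -> B) && C) -> !C) = !1 = 0
C -> A = 2/5 -> 3/5 = 1
C && (C -> A) = 2/5 && 1 = 2/5
!B = !1/5 = 4/5
C && B = 2/5 && 1/5 = 1/5
!B && (C && B) = 4/5 && 1/5 = 1/5
(C && (C -> A)) && (!B && (C && B)) = 2/5 && 1/5 = 1/5
B <-> A = 1/5 <-> 3/5 = 3/5
(B <-> A) && A = 3/5 && 3/5 = 3/5
A && C = 3/5 && 2/5 = 2/5
((B <-> A) && A) -> (A && C) = 3/5 -> 2/5 = 4/5
((C && (C -> A)) && (!B && (C && B))) && (((B <-> A) && A) -> (A && C)) = 1/5 && 4/5 = 1/5
A <-> A = 3/5 <-> 3/5 = 1
(A <-> A) <-> A = 1 <-> 3/5 = 3/5
!C = !2/5 = 3/5
!!C = !3/5 = 2/5
((A <-> A) <-> A) -> !!C = 3/5 -> 2/5 = 4/5
!(((A <-> A) <-> A) -> !!C) = !4/5 = 1/5
(((C && (C -> A)) && (!B && (C && B))) && (((B <-> A) && A) -> (A && C))) <-> !(((A <-> A) <-> A) -> !!C) = 1/5 <-> 1/5 = 1
!((((A <-> B) -> B) && C) -> !C) && ((((C && (C -> A)) && (!B && (C && B))) && (((B <-> A) && A) -> (A && C))) <-> !(((A <-> A) <-> A) -> !!C)) = 0 && 1 = 0
!(!((((A <-> B) -> B) && C) -> !C) && ((((C && (C -> A)) && (!B && (C && B))) && (((B <-> A) && A) -> (A && C))) <-> !(((A <-> A) <-> A) -> !!C))) = !0 = 1

1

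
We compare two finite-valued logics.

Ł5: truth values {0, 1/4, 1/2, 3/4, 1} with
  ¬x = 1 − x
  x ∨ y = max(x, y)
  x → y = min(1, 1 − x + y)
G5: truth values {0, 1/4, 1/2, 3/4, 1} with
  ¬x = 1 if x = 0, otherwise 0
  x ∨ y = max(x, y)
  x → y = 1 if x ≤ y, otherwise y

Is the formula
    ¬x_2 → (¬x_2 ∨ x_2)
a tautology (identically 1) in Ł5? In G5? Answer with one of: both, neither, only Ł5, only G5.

In Ł5: every assignment gives 1 — tautology.
In G5: every assignment gives 1 — tautology.

both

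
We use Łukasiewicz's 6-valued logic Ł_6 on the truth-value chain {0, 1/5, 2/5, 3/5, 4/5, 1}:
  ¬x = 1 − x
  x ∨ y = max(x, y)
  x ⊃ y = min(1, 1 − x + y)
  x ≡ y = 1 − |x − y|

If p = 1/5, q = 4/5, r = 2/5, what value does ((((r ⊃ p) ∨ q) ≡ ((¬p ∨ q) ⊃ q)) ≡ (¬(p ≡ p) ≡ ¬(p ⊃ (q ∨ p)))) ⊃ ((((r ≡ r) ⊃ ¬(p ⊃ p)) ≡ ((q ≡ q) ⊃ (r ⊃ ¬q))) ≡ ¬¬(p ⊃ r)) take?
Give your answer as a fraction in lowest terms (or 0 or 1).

2/5

r ⊃ p = 2/5 ⊃ 1/5 = 4/5
(r ⊃ p) ∨ q = 4/5 ∨ 4/5 = 4/5
¬p = ¬1/5 = 4/5
¬p ∨ q = 4/5 ∨ 4/5 = 4/5
(¬p ∨ q) ⊃ q = 4/5 ⊃ 4/5 = 1
((r ⊃ p) ∨ q) ≡ ((¬p ∨ q) ⊃ q) = 4/5 ≡ 1 = 4/5
p ≡ p = 1/5 ≡ 1/5 = 1
¬(p ≡ p) = ¬1 = 0
q ∨ p = 4/5 ∨ 1/5 = 4/5
p ⊃ (q ∨ p) = 1/5 ⊃ 4/5 = 1
¬(p ⊃ (q ∨ p)) = ¬1 = 0
¬(p ≡ p) ≡ ¬(p ⊃ (q ∨ p)) = 0 ≡ 0 = 1
(((r ⊃ p) ∨ q) ≡ ((¬p ∨ q) ⊃ q)) ≡ (¬(p ≡ p) ≡ ¬(p ⊃ (q ∨ p))) = 4/5 ≡ 1 = 4/5
r ≡ r = 2/5 ≡ 2/5 = 1
p ⊃ p = 1/5 ⊃ 1/5 = 1
¬(p ⊃ p) = ¬1 = 0
(r ≡ r) ⊃ ¬(p ⊃ p) = 1 ⊃ 0 = 0
q ≡ q = 4/5 ≡ 4/5 = 1
¬q = ¬4/5 = 1/5
r ⊃ ¬q = 2/5 ⊃ 1/5 = 4/5
(q ≡ q) ⊃ (r ⊃ ¬q) = 1 ⊃ 4/5 = 4/5
((r ≡ r) ⊃ ¬(p ⊃ p)) ≡ ((q ≡ q) ⊃ (r ⊃ ¬q)) = 0 ≡ 4/5 = 1/5
p ⊃ r = 1/5 ⊃ 2/5 = 1
¬(p ⊃ r) = ¬1 = 0
¬¬(p ⊃ r) = ¬0 = 1
(((r ≡ r) ⊃ ¬(p ⊃ p)) ≡ ((q ≡ q) ⊃ (r ⊃ ¬q))) ≡ ¬¬(p ⊃ r) = 1/5 ≡ 1 = 1/5
((((r ⊃ p) ∨ q) ≡ ((¬p ∨ q) ⊃ q)) ≡ (¬(p ≡ p) ≡ ¬(p ⊃ (q ∨ p)))) ⊃ ((((r ≡ r) ⊃ ¬(p ⊃ p)) ≡ ((q ≡ q) ⊃ (r ⊃ ¬q))) ≡ ¬¬(p ⊃ r)) = 4/5 ⊃ 1/5 = 2/5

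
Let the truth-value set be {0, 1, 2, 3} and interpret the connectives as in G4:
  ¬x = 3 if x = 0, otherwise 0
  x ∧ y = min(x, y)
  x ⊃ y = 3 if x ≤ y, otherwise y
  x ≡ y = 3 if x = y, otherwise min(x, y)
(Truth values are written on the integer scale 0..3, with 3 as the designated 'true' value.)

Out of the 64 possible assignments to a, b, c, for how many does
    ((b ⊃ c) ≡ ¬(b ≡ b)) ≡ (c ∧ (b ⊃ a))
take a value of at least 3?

13

value 3: 13 assignments (counts)
value 0: 51 assignments
So 13 of the 64 assignments meet the threshold.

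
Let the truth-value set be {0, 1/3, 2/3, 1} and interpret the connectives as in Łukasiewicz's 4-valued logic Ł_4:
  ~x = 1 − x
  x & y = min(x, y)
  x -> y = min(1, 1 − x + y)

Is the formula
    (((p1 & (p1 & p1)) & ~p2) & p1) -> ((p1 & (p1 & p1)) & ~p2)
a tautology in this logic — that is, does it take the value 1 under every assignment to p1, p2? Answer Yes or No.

p1 = 0, p2 = 0 ↦ 1
p1 = 0, p2 = 1/3 ↦ 1
p1 = 0, p2 = 2/3 ↦ 1
p1 = 0, p2 = 1 ↦ 1
p1 = 1/3, p2 = 0 ↦ 1
p1 = 1/3, p2 = 1/3 ↦ 1
p1 = 1/3, p2 = 2/3 ↦ 1
p1 = 1/3, p2 = 1 ↦ 1
p1 = 2/3, p2 = 0 ↦ 1
p1 = 2/3, p2 = 1/3 ↦ 1
p1 = 2/3, p2 = 2/3 ↦ 1
p1 = 2/3, p2 = 1 ↦ 1
p1 = 1, p2 = 0 ↦ 1
p1 = 1, p2 = 1/3 ↦ 1
p1 = 1, p2 = 2/3 ↦ 1
p1 = 1, p2 = 1 ↦ 1
Every assignment gives a value ≥ 1.

Yes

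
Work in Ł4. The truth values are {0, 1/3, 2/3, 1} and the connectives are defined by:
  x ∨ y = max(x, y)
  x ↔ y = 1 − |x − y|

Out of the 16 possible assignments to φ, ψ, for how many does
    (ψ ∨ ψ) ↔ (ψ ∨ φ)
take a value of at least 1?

10

φ = 0, ψ = 0 ↦ 1  ≥
φ = 0, ψ = 1/3 ↦ 1  ≥
φ = 0, ψ = 2/3 ↦ 1  ≥
φ = 0, ψ = 1 ↦ 1  ≥
φ = 1/3, ψ = 0 ↦ 2/3  <
φ = 1/3, ψ = 1/3 ↦ 1  ≥
φ = 1/3, ψ = 2/3 ↦ 1  ≥
φ = 1/3, ψ = 1 ↦ 1  ≥
φ = 2/3, ψ = 0 ↦ 1/3  <
φ = 2/3, ψ = 1/3 ↦ 2/3  <
φ = 2/3, ψ = 2/3 ↦ 1  ≥
φ = 2/3, ψ = 1 ↦ 1  ≥
φ = 1, ψ = 0 ↦ 0  <
φ = 1, ψ = 1/3 ↦ 1/3  <
φ = 1, ψ = 2/3 ↦ 2/3  <
φ = 1, ψ = 1 ↦ 1  ≥
So 10 of the 16 assignments meet the threshold.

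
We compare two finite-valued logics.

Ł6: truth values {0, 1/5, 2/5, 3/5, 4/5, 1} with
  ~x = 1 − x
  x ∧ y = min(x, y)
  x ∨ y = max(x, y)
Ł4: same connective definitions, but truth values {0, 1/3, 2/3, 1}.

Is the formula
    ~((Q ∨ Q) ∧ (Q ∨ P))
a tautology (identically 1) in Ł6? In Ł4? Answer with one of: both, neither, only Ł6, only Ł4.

neither

In Ł6: at P = 0, Q = 1/5 the value is 4/5 — not a tautology.
In Ł4: at P = 0, Q = 1/3 the value is 2/3 — not a tautology.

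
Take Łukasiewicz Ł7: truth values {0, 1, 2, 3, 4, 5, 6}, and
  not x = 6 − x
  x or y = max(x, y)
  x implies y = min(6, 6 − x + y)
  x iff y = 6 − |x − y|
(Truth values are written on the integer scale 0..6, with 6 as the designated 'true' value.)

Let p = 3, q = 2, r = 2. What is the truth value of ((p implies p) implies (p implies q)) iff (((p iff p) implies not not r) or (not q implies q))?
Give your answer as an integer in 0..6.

p implies p = 3 implies 3 = 6
p implies q = 3 implies 2 = 5
(p implies p) implies (p implies q) = 6 implies 5 = 5
p iff p = 3 iff 3 = 6
not r = not 2 = 4
not not r = not 4 = 2
(p iff p) implies not not r = 6 implies 2 = 2
not q = not 2 = 4
not q implies q = 4 implies 2 = 4
((p iff p) implies not not r) or (not q implies q) = 2 or 4 = 4
((p implies p) implies (p implies q)) iff (((p iff p) implies not not r) or (not q implies q)) = 5 iff 4 = 5

5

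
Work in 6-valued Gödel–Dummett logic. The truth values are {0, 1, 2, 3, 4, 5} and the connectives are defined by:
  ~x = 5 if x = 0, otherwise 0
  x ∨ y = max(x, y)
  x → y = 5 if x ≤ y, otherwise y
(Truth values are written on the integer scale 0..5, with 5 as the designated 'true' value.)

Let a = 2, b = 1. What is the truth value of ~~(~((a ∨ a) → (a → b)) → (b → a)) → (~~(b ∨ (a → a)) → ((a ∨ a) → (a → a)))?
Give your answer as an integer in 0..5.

5

a ∨ a = 2 ∨ 2 = 2
a → b = 2 → 1 = 1
(a ∨ a) → (a → b) = 2 → 1 = 1
~((a ∨ a) → (a → b)) = ~1 = 0
b → a = 1 → 2 = 5
~((a ∨ a) → (a → b)) → (b → a) = 0 → 5 = 5
~(~((a ∨ a) → (a → b)) → (b → a)) = ~5 = 0
~~(~((a ∨ a) → (a → b)) → (b → a)) = ~0 = 5
a → a = 2 → 2 = 5
b ∨ (a → a) = 1 ∨ 5 = 5
~(b ∨ (a → a)) = ~5 = 0
~~(b ∨ (a → a)) = ~0 = 5
a ∨ a = 2 ∨ 2 = 2
a → a = 2 → 2 = 5
(a ∨ a) → (a → a) = 2 → 5 = 5
~~(b ∨ (a → a)) → ((a ∨ a) → (a → a)) = 5 → 5 = 5
~~(~((a ∨ a) → (a → b)) → (b → a)) → (~~(b ∨ (a → a)) → ((a ∨ a) → (a → a))) = 5 → 5 = 5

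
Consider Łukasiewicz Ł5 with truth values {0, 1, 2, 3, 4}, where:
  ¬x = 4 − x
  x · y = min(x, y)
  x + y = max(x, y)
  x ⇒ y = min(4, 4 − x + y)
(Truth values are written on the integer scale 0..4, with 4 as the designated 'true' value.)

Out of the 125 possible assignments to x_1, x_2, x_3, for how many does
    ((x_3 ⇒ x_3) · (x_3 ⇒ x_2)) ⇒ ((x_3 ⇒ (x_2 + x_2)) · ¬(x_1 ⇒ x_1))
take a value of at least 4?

5

value 4: 5 assignments (counts)
value 3: 10 assignments
value 2: 15 assignments
value 1: 20 assignments
value 0: 75 assignments
So 5 of the 125 assignments meet the threshold.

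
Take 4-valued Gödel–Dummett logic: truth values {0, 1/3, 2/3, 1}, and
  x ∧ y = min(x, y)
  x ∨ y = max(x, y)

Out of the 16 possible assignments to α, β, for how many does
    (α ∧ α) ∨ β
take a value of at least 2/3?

12

α = 0, β = 0 ↦ 0  <
α = 0, β = 1/3 ↦ 1/3  <
α = 0, β = 2/3 ↦ 2/3  ≥
α = 0, β = 1 ↦ 1  ≥
α = 1/3, β = 0 ↦ 1/3  <
α = 1/3, β = 1/3 ↦ 1/3  <
α = 1/3, β = 2/3 ↦ 2/3  ≥
α = 1/3, β = 1 ↦ 1  ≥
α = 2/3, β = 0 ↦ 2/3  ≥
α = 2/3, β = 1/3 ↦ 2/3  ≥
α = 2/3, β = 2/3 ↦ 2/3  ≥
α = 2/3, β = 1 ↦ 1  ≥
α = 1, β = 0 ↦ 1  ≥
α = 1, β = 1/3 ↦ 1  ≥
α = 1, β = 2/3 ↦ 1  ≥
α = 1, β = 1 ↦ 1  ≥
So 12 of the 16 assignments meet the threshold.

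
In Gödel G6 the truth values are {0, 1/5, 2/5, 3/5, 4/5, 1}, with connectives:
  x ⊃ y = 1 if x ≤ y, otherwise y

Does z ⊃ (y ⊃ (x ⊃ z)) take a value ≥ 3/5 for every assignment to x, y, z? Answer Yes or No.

Yes

At x = 1, y = 0, z = 3/5, for instance:
x ⊃ z = 1 ⊃ 3/5 = 3/5
y ⊃ (x ⊃ z) = 0 ⊃ 3/5 = 1
z ⊃ (y ⊃ (x ⊃ z)) = 3/5 ⊃ 1 = 1
and checking the remaining 215 assignments likewise gives ≥ 3/5 in every case.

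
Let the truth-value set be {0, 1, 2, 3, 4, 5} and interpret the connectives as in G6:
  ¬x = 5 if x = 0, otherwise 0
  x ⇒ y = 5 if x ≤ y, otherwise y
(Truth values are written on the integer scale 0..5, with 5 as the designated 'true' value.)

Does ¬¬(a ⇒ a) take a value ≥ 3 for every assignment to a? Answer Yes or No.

a = 0 ↦ 5
a = 1 ↦ 5
a = 2 ↦ 5
a = 3 ↦ 5
a = 4 ↦ 5
a = 5 ↦ 5
Every assignment gives a value ≥ 3.

Yes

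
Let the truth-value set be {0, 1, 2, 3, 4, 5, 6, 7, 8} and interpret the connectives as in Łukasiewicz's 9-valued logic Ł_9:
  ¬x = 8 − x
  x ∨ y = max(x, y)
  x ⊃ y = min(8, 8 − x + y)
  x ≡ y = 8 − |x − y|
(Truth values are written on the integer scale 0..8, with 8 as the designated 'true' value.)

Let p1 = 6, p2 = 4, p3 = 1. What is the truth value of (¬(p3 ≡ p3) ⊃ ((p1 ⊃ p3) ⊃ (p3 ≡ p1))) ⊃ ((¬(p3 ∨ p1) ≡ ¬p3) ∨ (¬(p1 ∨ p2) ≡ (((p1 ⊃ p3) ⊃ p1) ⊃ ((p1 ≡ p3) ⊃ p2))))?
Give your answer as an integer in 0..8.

p3 ≡ p3 = 1 ≡ 1 = 8
¬(p3 ≡ p3) = ¬8 = 0
p1 ⊃ p3 = 6 ⊃ 1 = 3
p3 ≡ p1 = 1 ≡ 6 = 3
(p1 ⊃ p3) ⊃ (p3 ≡ p1) = 3 ⊃ 3 = 8
¬(p3 ≡ p3) ⊃ ((p1 ⊃ p3) ⊃ (p3 ≡ p1)) = 0 ⊃ 8 = 8
p3 ∨ p1 = 1 ∨ 6 = 6
¬(p3 ∨ p1) = ¬6 = 2
¬p3 = ¬1 = 7
¬(p3 ∨ p1) ≡ ¬p3 = 2 ≡ 7 = 3
p1 ∨ p2 = 6 ∨ 4 = 6
¬(p1 ∨ p2) = ¬6 = 2
p1 ⊃ p3 = 6 ⊃ 1 = 3
(p1 ⊃ p3) ⊃ p1 = 3 ⊃ 6 = 8
p1 ≡ p3 = 6 ≡ 1 = 3
(p1 ≡ p3) ⊃ p2 = 3 ⊃ 4 = 8
((p1 ⊃ p3) ⊃ p1) ⊃ ((p1 ≡ p3) ⊃ p2) = 8 ⊃ 8 = 8
¬(p1 ∨ p2) ≡ (((p1 ⊃ p3) ⊃ p1) ⊃ ((p1 ≡ p3) ⊃ p2)) = 2 ≡ 8 = 2
(¬(p3 ∨ p1) ≡ ¬p3) ∨ (¬(p1 ∨ p2) ≡ (((p1 ⊃ p3) ⊃ p1) ⊃ ((p1 ≡ p3) ⊃ p2))) = 3 ∨ 2 = 3
(¬(p3 ≡ p3) ⊃ ((p1 ⊃ p3) ⊃ (p3 ≡ p1))) ⊃ ((¬(p3 ∨ p1) ≡ ¬p3) ∨ (¬(p1 ∨ p2) ≡ (((p1 ⊃ p3) ⊃ p1) ⊃ ((p1 ≡ p3) ⊃ p2)))) = 8 ⊃ 3 = 3

3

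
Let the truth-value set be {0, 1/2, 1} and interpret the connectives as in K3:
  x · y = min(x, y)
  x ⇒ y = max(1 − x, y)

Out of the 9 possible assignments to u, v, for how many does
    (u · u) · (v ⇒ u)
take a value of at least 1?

3

u = 0, v = 0 ↦ 0  <
u = 0, v = 1/2 ↦ 0  <
u = 0, v = 1 ↦ 0  <
u = 1/2, v = 0 ↦ 1/2  <
u = 1/2, v = 1/2 ↦ 1/2  <
u = 1/2, v = 1 ↦ 1/2  <
u = 1, v = 0 ↦ 1  ≥
u = 1, v = 1/2 ↦ 1  ≥
u = 1, v = 1 ↦ 1  ≥
So 3 of the 9 assignments meet the threshold.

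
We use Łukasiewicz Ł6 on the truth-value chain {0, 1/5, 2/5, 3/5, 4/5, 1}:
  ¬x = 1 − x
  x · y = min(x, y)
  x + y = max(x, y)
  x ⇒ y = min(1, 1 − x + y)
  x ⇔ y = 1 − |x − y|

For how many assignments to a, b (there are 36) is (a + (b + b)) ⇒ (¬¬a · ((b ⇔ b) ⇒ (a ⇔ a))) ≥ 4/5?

value 1: 21 assignments (counts)
value 4/5: 5 assignments (counts)
value 3/5: 4 assignments
value 2/5: 3 assignments
value 1/5: 2 assignments
value 0: 1 assignment
So 26 of the 36 assignments meet the threshold.

26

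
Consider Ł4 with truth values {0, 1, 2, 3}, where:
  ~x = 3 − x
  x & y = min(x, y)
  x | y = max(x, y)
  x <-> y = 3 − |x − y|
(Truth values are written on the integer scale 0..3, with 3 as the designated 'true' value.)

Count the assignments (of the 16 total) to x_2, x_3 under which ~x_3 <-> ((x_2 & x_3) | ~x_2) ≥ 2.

9

x_2 = 0, x_3 = 0 ↦ 3  ≥
x_2 = 0, x_3 = 1 ↦ 2  ≥
x_2 = 0, x_3 = 2 ↦ 1  <
x_2 = 0, x_3 = 3 ↦ 0  <
x_2 = 1, x_3 = 0 ↦ 2  ≥
x_2 = 1, x_3 = 1 ↦ 3  ≥
x_2 = 1, x_3 = 2 ↦ 2  ≥
x_2 = 1, x_3 = 3 ↦ 1  <
x_2 = 2, x_3 = 0 ↦ 1  <
x_2 = 2, x_3 = 1 ↦ 2  ≥
x_2 = 2, x_3 = 2 ↦ 2  ≥
x_2 = 2, x_3 = 3 ↦ 1  <
x_2 = 3, x_3 = 0 ↦ 0  <
x_2 = 3, x_3 = 1 ↦ 2  ≥
x_2 = 3, x_3 = 2 ↦ 2  ≥
x_2 = 3, x_3 = 3 ↦ 0  <
So 9 of the 16 assignments meet the threshold.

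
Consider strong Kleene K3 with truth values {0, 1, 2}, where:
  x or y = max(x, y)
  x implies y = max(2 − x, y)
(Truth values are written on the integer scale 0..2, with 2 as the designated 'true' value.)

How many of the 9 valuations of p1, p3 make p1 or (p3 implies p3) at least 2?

7

p1 = 0, p3 = 0 ↦ 2  ≥
p1 = 0, p3 = 1 ↦ 1  <
p1 = 0, p3 = 2 ↦ 2  ≥
p1 = 1, p3 = 0 ↦ 2  ≥
p1 = 1, p3 = 1 ↦ 1  <
p1 = 1, p3 = 2 ↦ 2  ≥
p1 = 2, p3 = 0 ↦ 2  ≥
p1 = 2, p3 = 1 ↦ 2  ≥
p1 = 2, p3 = 2 ↦ 2  ≥
So 7 of the 9 assignments meet the threshold.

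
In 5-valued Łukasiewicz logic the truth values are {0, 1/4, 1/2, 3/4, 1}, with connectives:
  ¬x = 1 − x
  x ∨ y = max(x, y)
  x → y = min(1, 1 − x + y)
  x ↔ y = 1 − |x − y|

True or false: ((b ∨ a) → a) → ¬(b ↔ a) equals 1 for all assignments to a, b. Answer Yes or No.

No

Counterexample: take a = 0, b = 0.
b ∨ a = 0 ∨ 0 = 0
(b ∨ a) → a = 0 → 0 = 1
b ↔ a = 0 ↔ 0 = 1
¬(b ↔ a) = ¬1 = 0
((b ∨ a) → a) → ¬(b ↔ a) = 1 → 0 = 0
This gives 0 ≠ 1.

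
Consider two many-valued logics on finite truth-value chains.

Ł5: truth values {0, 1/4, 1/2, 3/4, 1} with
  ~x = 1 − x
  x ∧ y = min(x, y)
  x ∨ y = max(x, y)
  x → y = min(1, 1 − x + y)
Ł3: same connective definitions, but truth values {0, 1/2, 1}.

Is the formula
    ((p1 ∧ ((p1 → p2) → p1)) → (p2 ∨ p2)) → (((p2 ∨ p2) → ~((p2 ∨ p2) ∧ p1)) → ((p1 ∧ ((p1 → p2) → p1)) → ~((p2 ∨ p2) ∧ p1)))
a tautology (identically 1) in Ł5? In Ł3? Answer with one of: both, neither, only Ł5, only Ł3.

In Ł5: every assignment gives 1 — tautology.
In Ł3: every assignment gives 1 — tautology.

both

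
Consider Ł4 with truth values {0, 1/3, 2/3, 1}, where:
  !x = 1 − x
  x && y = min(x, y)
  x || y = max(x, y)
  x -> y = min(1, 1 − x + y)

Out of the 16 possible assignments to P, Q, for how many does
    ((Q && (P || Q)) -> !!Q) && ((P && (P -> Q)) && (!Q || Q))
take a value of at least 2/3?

P = 0, Q = 0 ↦ 0  <
P = 0, Q = 1/3 ↦ 0  <
P = 0, Q = 2/3 ↦ 0  <
P = 0, Q = 1 ↦ 0  <
P = 1/3, Q = 0 ↦ 1/3  <
P = 1/3, Q = 1/3 ↦ 1/3  <
P = 1/3, Q = 2/3 ↦ 1/3  <
P = 1/3, Q = 1 ↦ 1/3  <
P = 2/3, Q = 0 ↦ 1/3  <
P = 2/3, Q = 1/3 ↦ 2/3  ≥
P = 2/3, Q = 2/3 ↦ 2/3  ≥
P = 2/3, Q = 1 ↦ 2/3  ≥
P = 1, Q = 0 ↦ 0  <
P = 1, Q = 1/3 ↦ 1/3  <
P = 1, Q = 2/3 ↦ 2/3  ≥
P = 1, Q = 1 ↦ 1  ≥
So 5 of the 16 assignments meet the threshold.

5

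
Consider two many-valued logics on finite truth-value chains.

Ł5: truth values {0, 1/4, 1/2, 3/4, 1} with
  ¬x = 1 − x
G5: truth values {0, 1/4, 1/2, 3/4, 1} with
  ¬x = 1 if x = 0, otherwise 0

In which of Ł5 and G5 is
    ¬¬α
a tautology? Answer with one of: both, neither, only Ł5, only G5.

neither

In Ł5: at α = 0 the value is 0 — not a tautology.
In G5: at α = 0 the value is 0 — not a tautology.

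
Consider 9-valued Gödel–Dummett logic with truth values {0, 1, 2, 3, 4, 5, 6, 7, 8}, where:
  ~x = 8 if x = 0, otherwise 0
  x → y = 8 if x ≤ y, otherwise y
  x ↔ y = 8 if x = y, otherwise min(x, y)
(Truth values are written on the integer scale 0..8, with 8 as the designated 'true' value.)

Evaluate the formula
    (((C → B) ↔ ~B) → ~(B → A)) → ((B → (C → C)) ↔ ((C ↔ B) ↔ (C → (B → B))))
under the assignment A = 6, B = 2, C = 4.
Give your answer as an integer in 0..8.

2

C → B = 4 → 2 = 2
~B = ~2 = 0
(C → B) ↔ ~B = 2 ↔ 0 = 0
B → A = 2 → 6 = 8
~(B → A) = ~8 = 0
((C → B) ↔ ~B) → ~(B → A) = 0 → 0 = 8
C → C = 4 → 4 = 8
B → (C → C) = 2 → 8 = 8
C ↔ B = 4 ↔ 2 = 2
B → B = 2 → 2 = 8
C → (B → B) = 4 → 8 = 8
(C ↔ B) ↔ (C → (B → B)) = 2 ↔ 8 = 2
(B → (C → C)) ↔ ((C ↔ B) ↔ (C → (B → B))) = 8 ↔ 2 = 2
(((C → B) ↔ ~B) → ~(B → A)) → ((B → (C → C)) ↔ ((C ↔ B) ↔ (C → (B → B)))) = 8 → 2 = 2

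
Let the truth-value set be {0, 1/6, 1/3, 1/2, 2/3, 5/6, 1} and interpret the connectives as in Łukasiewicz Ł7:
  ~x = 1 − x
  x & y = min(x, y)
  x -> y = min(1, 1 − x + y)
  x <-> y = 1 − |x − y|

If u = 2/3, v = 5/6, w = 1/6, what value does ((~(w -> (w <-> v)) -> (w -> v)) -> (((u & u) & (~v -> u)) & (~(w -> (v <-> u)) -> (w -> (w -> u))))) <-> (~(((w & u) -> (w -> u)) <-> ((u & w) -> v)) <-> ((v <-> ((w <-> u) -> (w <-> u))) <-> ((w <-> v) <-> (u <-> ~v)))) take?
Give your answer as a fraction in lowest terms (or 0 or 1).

w <-> v = 1/6 <-> 5/6 = 1/3
w -> (w <-> v) = 1/6 -> 1/3 = 1
~(w -> (w <-> v)) = ~1 = 0
w -> v = 1/6 -> 5/6 = 1
~(w -> (w <-> v)) -> (w -> v) = 0 -> 1 = 1
u & u = 2/3 & 2/3 = 2/3
~v = ~5/6 = 1/6
~v -> u = 1/6 -> 2/3 = 1
(u & u) & (~v -> u) = 2/3 & 1 = 2/3
v <-> u = 5/6 <-> 2/3 = 5/6
w -> (v <-> u) = 1/6 -> 5/6 = 1
~(w -> (v <-> u)) = ~1 = 0
w -> u = 1/6 -> 2/3 = 1
w -> (w -> u) = 1/6 -> 1 = 1
~(w -> (v <-> u)) -> (w -> (w -> u)) = 0 -> 1 = 1
((u & u) & (~v -> u)) & (~(w -> (v <-> u)) -> (w -> (w -> u))) = 2/3 & 1 = 2/3
(~(w -> (w <-> v)) -> (w -> v)) -> (((u & u) & (~v -> u)) & (~(w -> (v <-> u)) -> (w -> (w -> u)))) = 1 -> 2/3 = 2/3
w & u = 1/6 & 2/3 = 1/6
w -> u = 1/6 -> 2/3 = 1
(w & u) -> (w -> u) = 1/6 -> 1 = 1
u & w = 2/3 & 1/6 = 1/6
(u & w) -> v = 1/6 -> 5/6 = 1
((w & u) -> (w -> u)) <-> ((u & w) -> v) = 1 <-> 1 = 1
~(((w & u) -> (w -> u)) <-> ((u & w) -> v)) = ~1 = 0
w <-> u = 1/6 <-> 2/3 = 1/2
w <-> u = 1/6 <-> 2/3 = 1/2
(w <-> u) -> (w <-> u) = 1/2 -> 1/2 = 1
v <-> ((w <-> u) -> (w <-> u)) = 5/6 <-> 1 = 5/6
w <-> v = 1/6 <-> 5/6 = 1/3
~v = ~5/6 = 1/6
u <-> ~v = 2/3 <-> 1/6 = 1/2
(w <-> v) <-> (u <-> ~v) = 1/3 <-> 1/2 = 5/6
(v <-> ((w <-> u) -> (w <-> u))) <-> ((w <-> v) <-> (u <-> ~v)) = 5/6 <-> 5/6 = 1
~(((w & u) -> (w -> u)) <-> ((u & w) -> v)) <-> ((v <-> ((w <-> u) -> (w <-> u))) <-> ((w <-> v) <-> (u <-> ~v))) = 0 <-> 1 = 0
((~(w -> (w <-> v)) -> (w -> v)) -> (((u & u) & (~v -> u)) & (~(w -> (v <-> u)) -> (w -> (w -> u))))) <-> (~(((w & u) -> (w -> u)) <-> ((u & w) -> v)) <-> ((v <-> ((w <-> u) -> (w <-> u))) <-> ((w <-> v) <-> (u <-> ~v)))) = 2/3 <-> 0 = 1/3

1/3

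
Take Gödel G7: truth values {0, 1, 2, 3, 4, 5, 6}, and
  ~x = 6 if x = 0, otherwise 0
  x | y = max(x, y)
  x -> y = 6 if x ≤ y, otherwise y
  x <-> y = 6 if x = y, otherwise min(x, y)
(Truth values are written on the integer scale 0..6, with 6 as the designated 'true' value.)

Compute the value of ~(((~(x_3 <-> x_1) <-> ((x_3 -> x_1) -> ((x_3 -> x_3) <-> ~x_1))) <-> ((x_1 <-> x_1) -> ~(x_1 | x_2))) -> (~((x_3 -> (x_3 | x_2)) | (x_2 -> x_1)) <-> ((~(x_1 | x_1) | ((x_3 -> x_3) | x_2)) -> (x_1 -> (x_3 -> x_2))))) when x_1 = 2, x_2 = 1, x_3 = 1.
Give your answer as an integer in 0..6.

0

x_3 <-> x_1 = 1 <-> 2 = 1
~(x_3 <-> x_1) = ~1 = 0
x_3 -> x_1 = 1 -> 2 = 6
x_3 -> x_3 = 1 -> 1 = 6
~x_1 = ~2 = 0
(x_3 -> x_3) <-> ~x_1 = 6 <-> 0 = 0
(x_3 -> x_1) -> ((x_3 -> x_3) <-> ~x_1) = 6 -> 0 = 0
~(x_3 <-> x_1) <-> ((x_3 -> x_1) -> ((x_3 -> x_3) <-> ~x_1)) = 0 <-> 0 = 6
x_1 <-> x_1 = 2 <-> 2 = 6
x_1 | x_2 = 2 | 1 = 2
~(x_1 | x_2) = ~2 = 0
(x_1 <-> x_1) -> ~(x_1 | x_2) = 6 -> 0 = 0
(~(x_3 <-> x_1) <-> ((x_3 -> x_1) -> ((x_3 -> x_3) <-> ~x_1))) <-> ((x_1 <-> x_1) -> ~(x_1 | x_2)) = 6 <-> 0 = 0
x_3 | x_2 = 1 | 1 = 1
x_3 -> (x_3 | x_2) = 1 -> 1 = 6
x_2 -> x_1 = 1 -> 2 = 6
(x_3 -> (x_3 | x_2)) | (x_2 -> x_1) = 6 | 6 = 6
~((x_3 -> (x_3 | x_2)) | (x_2 -> x_1)) = ~6 = 0
x_1 | x_1 = 2 | 2 = 2
~(x_1 | x_1) = ~2 = 0
x_3 -> x_3 = 1 -> 1 = 6
(x_3 -> x_3) | x_2 = 6 | 1 = 6
~(x_1 | x_1) | ((x_3 -> x_3) | x_2) = 0 | 6 = 6
x_3 -> x_2 = 1 -> 1 = 6
x_1 -> (x_3 -> x_2) = 2 -> 6 = 6
(~(x_1 | x_1) | ((x_3 -> x_3) | x_2)) -> (x_1 -> (x_3 -> x_2)) = 6 -> 6 = 6
~((x_3 -> (x_3 | x_2)) | (x_2 -> x_1)) <-> ((~(x_1 | x_1) | ((x_3 -> x_3) | x_2)) -> (x_1 -> (x_3 -> x_2))) = 0 <-> 6 = 0
((~(x_3 <-> x_1) <-> ((x_3 -> x_1) -> ((x_3 -> x_3) <-> ~x_1))) <-> ((x_1 <-> x_1) -> ~(x_1 | x_2))) -> (~((x_3 -> (x_3 | x_2)) | (x_2 -> x_1)) <-> ((~(x_1 | x_1) | ((x_3 -> x_3) | x_2)) -> (x_1 -> (x_3 -> x_2)))) = 0 -> 0 = 6
~(((~(x_3 <-> x_1) <-> ((x_3 -> x_1) -> ((x_3 -> x_3) <-> ~x_1))) <-> ((x_1 <-> x_1) -> ~(x_1 | x_2))) -> (~((x_3 -> (x_3 | x_2)) | (x_2 -> x_1)) <-> ((~(x_1 | x_1) | ((x_3 -> x_3) | x_2)) -> (x_1 -> (x_3 -> x_2))))) = ~6 = 0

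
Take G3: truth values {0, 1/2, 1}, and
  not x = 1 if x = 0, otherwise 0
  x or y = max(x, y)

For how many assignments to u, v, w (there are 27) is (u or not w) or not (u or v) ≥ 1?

17

value 1: 17 assignments (counts)
value 1/2: 6 assignments
value 0: 4 assignments
So 17 of the 27 assignments meet the threshold.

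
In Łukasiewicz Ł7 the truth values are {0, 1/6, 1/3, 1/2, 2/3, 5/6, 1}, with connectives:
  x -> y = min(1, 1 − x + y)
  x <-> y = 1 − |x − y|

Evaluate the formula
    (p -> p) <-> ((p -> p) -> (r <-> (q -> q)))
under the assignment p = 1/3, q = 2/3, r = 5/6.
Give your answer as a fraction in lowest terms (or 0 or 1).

p -> p = 1/3 -> 1/3 = 1
p -> p = 1/3 -> 1/3 = 1
q -> q = 2/3 -> 2/3 = 1
r <-> (q -> q) = 5/6 <-> 1 = 5/6
(p -> p) -> (r <-> (q -> q)) = 1 -> 5/6 = 5/6
(p -> p) <-> ((p -> p) -> (r <-> (q -> q))) = 1 <-> 5/6 = 5/6

5/6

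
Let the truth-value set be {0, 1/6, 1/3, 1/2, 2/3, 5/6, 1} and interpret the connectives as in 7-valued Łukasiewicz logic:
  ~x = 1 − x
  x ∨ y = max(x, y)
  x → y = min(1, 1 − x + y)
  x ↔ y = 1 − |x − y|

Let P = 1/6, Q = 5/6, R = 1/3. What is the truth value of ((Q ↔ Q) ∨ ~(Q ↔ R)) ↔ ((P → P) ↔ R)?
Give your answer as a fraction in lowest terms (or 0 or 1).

Q ↔ Q = 5/6 ↔ 5/6 = 1
Q ↔ R = 5/6 ↔ 1/3 = 1/2
~(Q ↔ R) = ~1/2 = 1/2
(Q ↔ Q) ∨ ~(Q ↔ R) = 1 ∨ 1/2 = 1
P → P = 1/6 → 1/6 = 1
(P → P) ↔ R = 1 ↔ 1/3 = 1/3
((Q ↔ Q) ∨ ~(Q ↔ R)) ↔ ((P → P) ↔ R) = 1 ↔ 1/3 = 1/3

1/3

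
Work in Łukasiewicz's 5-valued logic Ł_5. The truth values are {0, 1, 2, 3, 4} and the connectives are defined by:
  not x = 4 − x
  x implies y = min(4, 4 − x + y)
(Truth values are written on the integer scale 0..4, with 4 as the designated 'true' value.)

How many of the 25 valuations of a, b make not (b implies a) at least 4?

1

value 4: 1 assignment (counts)
value 3: 2 assignments
value 2: 3 assignments
value 1: 4 assignments
value 0: 15 assignments
So 1 of the 25 assignments meets the threshold.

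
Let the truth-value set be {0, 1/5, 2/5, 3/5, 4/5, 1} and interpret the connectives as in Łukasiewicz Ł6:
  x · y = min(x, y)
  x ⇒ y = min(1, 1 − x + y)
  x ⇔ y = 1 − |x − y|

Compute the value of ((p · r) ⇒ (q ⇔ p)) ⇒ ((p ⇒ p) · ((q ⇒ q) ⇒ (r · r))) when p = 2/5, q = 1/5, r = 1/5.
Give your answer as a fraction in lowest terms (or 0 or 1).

1/5

p · r = 2/5 · 1/5 = 1/5
q ⇔ p = 1/5 ⇔ 2/5 = 4/5
(p · r) ⇒ (q ⇔ p) = 1/5 ⇒ 4/5 = 1
p ⇒ p = 2/5 ⇒ 2/5 = 1
q ⇒ q = 1/5 ⇒ 1/5 = 1
r · r = 1/5 · 1/5 = 1/5
(q ⇒ q) ⇒ (r · r) = 1 ⇒ 1/5 = 1/5
(p ⇒ p) · ((q ⇒ q) ⇒ (r · r)) = 1 · 1/5 = 1/5
((p · r) ⇒ (q ⇔ p)) ⇒ ((p ⇒ p) · ((q ⇒ q) ⇒ (r · r))) = 1 ⇒ 1/5 = 1/5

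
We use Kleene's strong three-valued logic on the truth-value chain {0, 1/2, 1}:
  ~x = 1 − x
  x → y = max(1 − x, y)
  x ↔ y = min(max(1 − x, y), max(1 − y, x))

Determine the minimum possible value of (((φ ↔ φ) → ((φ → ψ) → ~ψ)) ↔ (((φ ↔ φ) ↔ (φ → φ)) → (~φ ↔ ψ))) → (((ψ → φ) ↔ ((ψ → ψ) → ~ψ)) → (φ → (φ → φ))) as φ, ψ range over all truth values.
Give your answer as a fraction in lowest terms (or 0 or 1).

1/2

Take φ = 1/2, ψ = 0:
φ ↔ φ = 1/2 ↔ 1/2 = 1/2
φ → ψ = 1/2 → 0 = 1/2
~ψ = ~0 = 1
(φ → ψ) → ~ψ = 1/2 → 1 = 1
(φ ↔ φ) → ((φ → ψ) → ~ψ) = 1/2 → 1 = 1
φ ↔ φ = 1/2 ↔ 1/2 = 1/2
φ → φ = 1/2 → 1/2 = 1/2
(φ ↔ φ) ↔ (φ → φ) = 1/2 ↔ 1/2 = 1/2
~φ = ~1/2 = 1/2
~φ ↔ ψ = 1/2 ↔ 0 = 1/2
((φ ↔ φ) ↔ (φ → φ)) → (~φ ↔ ψ) = 1/2 → 1/2 = 1/2
((φ ↔ φ) → ((φ → ψ) → ~ψ)) ↔ (((φ ↔ φ) ↔ (φ → φ)) → (~φ ↔ ψ)) = 1 ↔ 1/2 = 1/2
ψ → φ = 0 → 1/2 = 1
ψ → ψ = 0 → 0 = 1
~ψ = ~0 = 1
(ψ → ψ) → ~ψ = 1 → 1 = 1
(ψ → φ) ↔ ((ψ → ψ) → ~ψ) = 1 ↔ 1 = 1
φ → φ = 1/2 → 1/2 = 1/2
φ → (φ → φ) = 1/2 → 1/2 = 1/2
((ψ → φ) ↔ ((ψ → ψ) → ~ψ)) → (φ → (φ → φ)) = 1 → 1/2 = 1/2
(((φ ↔ φ) → ((φ → ψ) → ~ψ)) ↔ (((φ ↔ φ) ↔ (φ → φ)) → (~φ ↔ ψ))) → (((ψ → φ) ↔ ((ψ → ψ) → ~ψ)) → (φ → (φ → φ))) = 1/2 → 1/2 = 1/2
No assignment yields a value below 1/2, so this is the minimum.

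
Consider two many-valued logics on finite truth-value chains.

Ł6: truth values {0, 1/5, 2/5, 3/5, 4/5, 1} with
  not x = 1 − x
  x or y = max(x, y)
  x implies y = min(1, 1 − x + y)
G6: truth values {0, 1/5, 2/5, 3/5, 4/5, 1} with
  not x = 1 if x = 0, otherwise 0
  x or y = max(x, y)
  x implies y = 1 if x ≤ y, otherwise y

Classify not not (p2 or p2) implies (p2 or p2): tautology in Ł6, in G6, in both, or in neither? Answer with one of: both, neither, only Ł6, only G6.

In Ł6: every assignment gives 1 — tautology.
In G6: at p2 = 1/5 the value is 1/5 — not a tautology.

only Ł6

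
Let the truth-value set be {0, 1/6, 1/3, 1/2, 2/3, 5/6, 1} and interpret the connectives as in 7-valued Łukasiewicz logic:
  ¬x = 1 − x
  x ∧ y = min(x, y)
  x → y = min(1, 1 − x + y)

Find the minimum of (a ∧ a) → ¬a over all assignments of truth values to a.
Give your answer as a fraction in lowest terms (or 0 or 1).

0

Take a = 1:
a ∧ a = 1 ∧ 1 = 1
¬a = ¬1 = 0
(a ∧ a) → ¬a = 1 → 0 = 0
No assignment yields a value below 0, so this is the minimum.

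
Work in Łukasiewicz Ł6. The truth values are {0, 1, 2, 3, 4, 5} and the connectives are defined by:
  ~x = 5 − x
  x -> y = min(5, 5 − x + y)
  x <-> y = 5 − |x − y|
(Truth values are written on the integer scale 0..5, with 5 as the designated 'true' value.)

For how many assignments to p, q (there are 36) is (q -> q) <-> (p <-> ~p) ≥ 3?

12

value 4: 12 assignments (counts)
value 2: 12 assignments
value 0: 12 assignments
So 12 of the 36 assignments meet the threshold.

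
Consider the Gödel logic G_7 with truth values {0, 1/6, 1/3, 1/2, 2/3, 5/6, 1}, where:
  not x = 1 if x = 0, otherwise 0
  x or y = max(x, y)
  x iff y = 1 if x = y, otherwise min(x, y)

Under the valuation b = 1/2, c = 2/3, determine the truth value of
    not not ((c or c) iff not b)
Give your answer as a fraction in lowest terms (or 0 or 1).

c or c = 2/3 or 2/3 = 2/3
not b = not 1/2 = 0
(c or c) iff not b = 2/3 iff 0 = 0
not ((c or c) iff not b) = not 0 = 1
not not ((c or c) iff not b) = not 1 = 0

0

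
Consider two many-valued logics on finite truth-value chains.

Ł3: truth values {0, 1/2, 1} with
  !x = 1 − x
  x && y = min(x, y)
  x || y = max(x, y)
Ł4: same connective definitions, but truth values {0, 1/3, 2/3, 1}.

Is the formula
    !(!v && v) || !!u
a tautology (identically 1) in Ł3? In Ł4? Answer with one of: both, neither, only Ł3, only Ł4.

In Ł3: at u = 0, v = 1/2 the value is 1/2 — not a tautology.
In Ł4: at u = 0, v = 1/3 the value is 2/3 — not a tautology.

neither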